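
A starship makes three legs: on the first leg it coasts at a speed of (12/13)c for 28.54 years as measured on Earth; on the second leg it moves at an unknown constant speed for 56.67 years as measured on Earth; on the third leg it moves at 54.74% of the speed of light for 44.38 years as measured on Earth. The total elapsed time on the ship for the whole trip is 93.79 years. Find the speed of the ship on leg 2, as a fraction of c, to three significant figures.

Leg 1: γ = 1/√(1 − (12/13)²) = 13/5 = 2.600; τ_1 = 28.54/2.600 = 10.98 years.
Leg 2: speed unknown; τ_2 = 56.67/γ_2.
Leg 3: β = 0.5474; γ = 1/√(1 − 0.5474²) = 1/√0.7004 = 1.195; τ_3 = 44.38/1.195 = 37.14 years.
Total proper time: 10.98 + τ_2 + 37.14 = 93.79, so τ_2 = 93.79 − 48.12 = 45.67 years.
γ_2 = 56.67/45.67 = 1.241; β = √(1 − 1/γ²) = √0.3505.

β = 0.592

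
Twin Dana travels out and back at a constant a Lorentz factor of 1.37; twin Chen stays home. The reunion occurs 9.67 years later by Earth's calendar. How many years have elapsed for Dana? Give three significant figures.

τ = 7.06 years

γ = 1.37
Dana's clock measures proper time along the trip: τ = Δt/γ = 9.67/1.370 years.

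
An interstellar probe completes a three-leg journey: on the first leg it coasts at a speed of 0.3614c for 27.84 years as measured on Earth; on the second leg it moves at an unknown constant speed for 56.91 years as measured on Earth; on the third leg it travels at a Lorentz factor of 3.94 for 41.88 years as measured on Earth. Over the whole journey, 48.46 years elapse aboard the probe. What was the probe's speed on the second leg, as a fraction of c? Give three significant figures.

Leg 1: γ = 1/√(1 − 0.3614²) = 1/√0.8694 = 1.072; τ_1 = 27.84/1.072 = 25.96 years.
Leg 2: speed unknown; τ_2 = 56.91/γ_2.
Leg 3: γ = 3.94; τ_3 = 41.88/3.940 = 10.63 years.
Total proper time: 25.96 + τ_2 + 10.63 = 48.46, so τ_2 = 48.46 − 36.59 = 11.87 years.
γ_2 = 56.91/11.87 = 4.794; β = √(1 − 1/γ²) = √0.9565.

β = 0.978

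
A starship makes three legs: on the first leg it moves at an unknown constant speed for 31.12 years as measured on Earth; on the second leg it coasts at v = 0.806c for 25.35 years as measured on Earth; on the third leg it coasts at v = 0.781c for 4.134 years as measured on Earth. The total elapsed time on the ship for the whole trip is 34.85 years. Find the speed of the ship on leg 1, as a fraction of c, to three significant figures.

Leg 1: speed unknown; τ_1 = 31.12/γ_1.
Leg 2: γ = 1/√(1 − 0.806²) = 1/√0.3504 = 1.689; τ_2 = 25.35/1.689 = 15.01 years.
Leg 3: γ = 1/√(1 − 0.781²) = 1/√0.3900 = 1.601; τ_3 = 4.134/1.601 = 2.582 years.
Total proper time: τ_1 + 15.01 + 2.582 = 34.85, so τ_1 = 34.85 − 17.59 = 17.26 years.
γ_1 = 31.12/17.26 = 1.803; β = √(1 − 1/γ²) = √0.6923.

β = 0.832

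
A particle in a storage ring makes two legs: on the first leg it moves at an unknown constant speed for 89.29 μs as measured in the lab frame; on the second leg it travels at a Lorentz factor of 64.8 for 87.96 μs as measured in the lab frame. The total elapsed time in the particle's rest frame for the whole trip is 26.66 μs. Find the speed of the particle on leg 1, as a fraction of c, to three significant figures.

β = 0.959

Leg 1: speed unknown; τ_1 = 89.29/γ_1.
Leg 2: γ = 64.8; τ_2 = 87.96/64.80 = 1.357 μs.
Total proper time: τ_1 + 1.357 = 26.66, so τ_1 = 26.66 − 1.357 = 25.30 μs.
γ_1 = 89.29/25.30 = 3.529; β = √(1 − 1/γ²) = √0.9197.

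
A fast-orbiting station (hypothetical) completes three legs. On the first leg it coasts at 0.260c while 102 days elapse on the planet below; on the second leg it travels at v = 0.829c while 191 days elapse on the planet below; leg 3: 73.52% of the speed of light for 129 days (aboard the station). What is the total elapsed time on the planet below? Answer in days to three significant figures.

Leg 1: 102 days is already measured on the planet below.
Leg 2: 191 days is already measured on the planet below.
Leg 3: β = 0.7352; γ = 1/√(1 − 0.7352²) = 1/√0.4595 = 1.475; Δt_3 = 1.475 × 129 = 190.3 days.
Total: 102.0 + 191.0 + 190.3 days.

Δt = 483 days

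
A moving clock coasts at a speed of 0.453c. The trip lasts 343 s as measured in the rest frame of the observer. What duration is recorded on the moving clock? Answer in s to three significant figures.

τ = 306 s

γ = 1/√(1 − 0.453²) = 1/√0.7948 = 1.122
The interval measured in the rest frame of the observer is the dilated one; the clock on the moving clock measures the proper time τ = Δt/γ = 343/1.122 s.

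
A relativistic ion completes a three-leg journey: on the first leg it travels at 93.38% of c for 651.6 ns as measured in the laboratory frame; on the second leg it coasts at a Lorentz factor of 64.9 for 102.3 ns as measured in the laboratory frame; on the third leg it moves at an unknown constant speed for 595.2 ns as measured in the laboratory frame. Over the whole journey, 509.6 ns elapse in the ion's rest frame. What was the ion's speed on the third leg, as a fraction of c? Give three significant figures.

Leg 1: β = 0.9338; γ = 1/√(1 − 0.9338²) = 1/√0.1280 = 2.795; τ_1 = 651.6/2.795 = 233.1 ns.
Leg 2: γ = 64.9; τ_2 = 102.3/64.90 = 1.576 ns.
Leg 3: speed unknown; τ_3 = 595.2/γ_3.
Total proper time: 233.1 + 1.576 + τ_3 = 509.6, so τ_3 = 509.6 − 234.7 = 274.9 ns.
γ_3 = 595.2/274.9 = 2.165; β = √(1 − 1/γ²) = √0.7867.

β = 0.887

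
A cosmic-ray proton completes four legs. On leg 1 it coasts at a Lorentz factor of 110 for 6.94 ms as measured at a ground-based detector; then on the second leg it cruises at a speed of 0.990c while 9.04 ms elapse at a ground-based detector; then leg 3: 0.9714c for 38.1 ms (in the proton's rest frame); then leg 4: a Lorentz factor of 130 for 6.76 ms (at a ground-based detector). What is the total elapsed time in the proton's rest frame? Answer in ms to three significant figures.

τ = 39.5 ms

Leg 1: γ = 110; τ_1 = 6.94/110.0 = 0.06309 ms.
Leg 2: γ = 1/√(1 − 0.990²) = 1/√0.01990 = 7.089; τ_2 = 9.04/7.089 = 1.275 ms.
Leg 3: 38.1 ms is already measured in the proton's rest frame.
Leg 4: γ = 130; τ_4 = 6.76/130.0 = 0.05200 ms.
Total: 0.06309 + 1.275 + 38.10 + 0.05200 ms.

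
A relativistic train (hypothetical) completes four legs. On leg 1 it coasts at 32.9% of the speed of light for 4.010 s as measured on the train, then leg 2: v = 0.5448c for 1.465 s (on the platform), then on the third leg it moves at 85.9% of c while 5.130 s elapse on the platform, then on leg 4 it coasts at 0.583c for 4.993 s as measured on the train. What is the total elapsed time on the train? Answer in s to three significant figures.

Leg 1: 4.010 s is already measured on the train.
Leg 2: γ = 1/√(1 − 0.5448²) = 1/√0.7032 = 1.193; τ_2 = 1.465/1.193 = 1.228 s.
Leg 3: β = 0.859; γ = 1/√(1 − 0.859²) = 1/√0.2621 = 1.953; τ_3 = 5.130/1.953 = 2.626 s.
Leg 4: 4.993 s is already measured on the train.
Total: 4.010 + 1.228 + 2.626 + 4.993 s.

τ = 12.9 s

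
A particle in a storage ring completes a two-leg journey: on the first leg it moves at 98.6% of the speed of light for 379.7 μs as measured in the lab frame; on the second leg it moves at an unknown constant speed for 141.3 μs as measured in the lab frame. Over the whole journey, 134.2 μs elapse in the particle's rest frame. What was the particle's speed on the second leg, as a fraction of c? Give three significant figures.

β = 0.865

Leg 1: β = 0.986; γ = 1/√(1 − 0.986²) = 1/√0.02780 = 5.997; τ_1 = 379.7/5.997 = 63.31 μs.
Leg 2: speed unknown; τ_2 = 141.3/γ_2.
Total proper time: 63.31 + τ_2 = 134.2, so τ_2 = 134.2 − 63.31 = 70.89 μs.
γ_2 = 141.3/70.89 = 1.993; β = √(1 − 1/γ²) = √0.7483.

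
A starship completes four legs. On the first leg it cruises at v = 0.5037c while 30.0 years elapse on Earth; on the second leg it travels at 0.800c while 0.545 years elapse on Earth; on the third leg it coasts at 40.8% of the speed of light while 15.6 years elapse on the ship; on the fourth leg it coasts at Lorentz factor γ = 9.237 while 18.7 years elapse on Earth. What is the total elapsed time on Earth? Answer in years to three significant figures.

Leg 1: 30.0 years is already measured on Earth.
Leg 2: 0.545 years is already measured on Earth.
Leg 3: β = 0.408; γ = 1/√(1 − 0.408²) = 1/√0.8335 = 1.095; Δt_3 = 1.095 × 15.6 = 17.09 years.
Leg 4: 18.7 years is already measured on Earth.
Total: 30.00 + 0.5450 + 17.09 + 18.70 years.

Δt = 66.3 years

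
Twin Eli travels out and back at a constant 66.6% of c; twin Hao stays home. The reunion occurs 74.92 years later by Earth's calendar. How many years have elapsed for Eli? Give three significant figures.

τ = 55.9 years

β = 0.666; γ = 1/√(1 − 0.666²) = 1/√0.5564 = 1.341
Eli's clock measures proper time along the trip: τ = Δt/γ = 74.92/1.341 years.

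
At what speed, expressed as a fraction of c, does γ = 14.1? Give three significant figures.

β = √(1 − 1/γ²) = √(1 − 1/14.1²) = √(1 − 0.005030) = √0.9950

β = 0.997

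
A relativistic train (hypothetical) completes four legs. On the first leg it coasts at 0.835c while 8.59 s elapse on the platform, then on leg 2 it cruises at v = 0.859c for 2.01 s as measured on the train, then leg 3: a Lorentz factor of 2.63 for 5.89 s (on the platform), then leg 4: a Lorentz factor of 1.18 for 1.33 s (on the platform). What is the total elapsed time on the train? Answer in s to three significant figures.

τ = 10.1 s

Leg 1: γ = 1/√(1 − 0.835²) = 1/√0.3028 = 1.817; τ_1 = 8.59/1.817 = 4.727 s.
Leg 2: 2.01 s is already measured on the train.
Leg 3: γ = 2.63; τ_3 = 5.89/2.630 = 2.240 s.
Leg 4: γ = 1.18; τ_4 = 1.33/1.180 = 1.127 s.
Total: 4.727 + 2.010 + 2.240 + 1.127 s.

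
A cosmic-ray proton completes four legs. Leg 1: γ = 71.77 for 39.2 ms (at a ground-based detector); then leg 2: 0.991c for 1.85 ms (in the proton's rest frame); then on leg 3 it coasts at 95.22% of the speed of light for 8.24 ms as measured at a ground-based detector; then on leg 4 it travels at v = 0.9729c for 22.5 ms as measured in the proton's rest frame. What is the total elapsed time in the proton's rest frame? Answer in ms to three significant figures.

τ = 27.4 ms

Leg 1: γ = 71.77; τ_1 = 39.2/71.77 = 0.5462 ms.
Leg 2: 1.85 ms is already measured in the proton's rest frame.
Leg 3: β = 0.9522; γ = 1/√(1 − 0.9522²) = 1/√0.09332 = 3.274; τ_3 = 8.24/3.274 = 2.517 ms.
Leg 4: 22.5 ms is already measured in the proton's rest frame.
Total: 0.5462 + 1.850 + 2.517 + 22.50 ms.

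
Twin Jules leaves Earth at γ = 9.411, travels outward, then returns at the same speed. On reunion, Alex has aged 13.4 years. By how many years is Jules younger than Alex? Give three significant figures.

Δt − τ = 12.0 years

γ = 9.411
Jules's elapsed proper time: τ = 13.4/9.411 = 1.424 years.
Age gap = Δt − τ = 13.4 − 1.424 years.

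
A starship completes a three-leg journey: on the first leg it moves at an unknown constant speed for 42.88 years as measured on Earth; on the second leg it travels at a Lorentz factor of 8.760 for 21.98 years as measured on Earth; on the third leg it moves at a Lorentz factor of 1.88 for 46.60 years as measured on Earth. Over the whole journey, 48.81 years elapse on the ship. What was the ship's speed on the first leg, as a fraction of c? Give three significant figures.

Leg 1: speed unknown; τ_1 = 42.88/γ_1.
Leg 2: γ = 8.760; τ_2 = 21.98/8.760 = 2.509 years.
Leg 3: γ = 1.88; τ_3 = 46.60/1.880 = 24.79 years.
Total proper time: τ_1 + 2.509 + 24.79 = 48.81, so τ_1 = 48.81 − 27.30 = 21.51 years.
γ_1 = 42.88/21.51 = 1.993; β = √(1 − 1/γ²) = √0.7483.

β = 0.865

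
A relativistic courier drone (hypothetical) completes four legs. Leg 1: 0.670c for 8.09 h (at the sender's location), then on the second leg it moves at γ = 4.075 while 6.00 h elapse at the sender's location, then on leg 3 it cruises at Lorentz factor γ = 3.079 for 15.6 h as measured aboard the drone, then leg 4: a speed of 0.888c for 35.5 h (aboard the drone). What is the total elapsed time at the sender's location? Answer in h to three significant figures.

Δt = 139 h

Leg 1: 8.09 h is already measured at the sender's location.
Leg 2: 6.00 h is already measured at the sender's location.
Leg 3: γ = 3.079; Δt_3 = 3.079 × 15.6 = 48.03 h.
Leg 4: γ = 1/√(1 − 0.888²) = 1/√0.2115 = 2.175; Δt_4 = 2.175 × 35.5 = 77.20 h.
Total: 8.090 + 6.000 + 48.03 + 77.20 h.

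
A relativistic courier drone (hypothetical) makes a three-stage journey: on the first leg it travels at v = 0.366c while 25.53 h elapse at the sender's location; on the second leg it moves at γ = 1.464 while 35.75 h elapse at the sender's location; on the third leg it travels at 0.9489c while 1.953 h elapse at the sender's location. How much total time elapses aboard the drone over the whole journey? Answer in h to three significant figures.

τ = 48.8 h

Leg 1: γ = 1/√(1 − 0.366²) = 1/√0.8660 = 1.075; τ_1 = 25.53/1.075 = 23.76 h.
Leg 2: γ = 1.464; τ_2 = 35.75/1.464 = 24.42 h.
Leg 3: γ = 1/√(1 − 0.9489²) = 1/√0.09959 = 3.169; τ_3 = 1.953/3.169 = 0.6163 h.
Total: 23.76 + 24.42 + 0.6163 h.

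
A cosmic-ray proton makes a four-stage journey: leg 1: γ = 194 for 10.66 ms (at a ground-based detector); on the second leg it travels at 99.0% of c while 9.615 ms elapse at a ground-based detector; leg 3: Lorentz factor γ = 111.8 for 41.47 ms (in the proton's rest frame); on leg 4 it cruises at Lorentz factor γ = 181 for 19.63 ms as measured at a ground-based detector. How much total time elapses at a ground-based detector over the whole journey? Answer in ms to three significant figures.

Δt = 4680 ms

Leg 1: 10.66 ms is already measured at a ground-based detector.
Leg 2: 9.615 ms is already measured at a ground-based detector.
Leg 3: γ = 111.8; Δt_3 = 111.8 × 41.47 = 4636 ms.
Leg 4: 19.63 ms is already measured at a ground-based detector.
Total: 10.66 + 9.615 + 4636 + 19.63 ms.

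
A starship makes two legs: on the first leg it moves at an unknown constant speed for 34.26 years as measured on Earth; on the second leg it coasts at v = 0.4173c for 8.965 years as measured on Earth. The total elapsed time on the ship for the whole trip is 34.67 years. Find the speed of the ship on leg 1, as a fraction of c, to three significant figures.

β = 0.633

Leg 1: speed unknown; τ_1 = 34.26/γ_1.
Leg 2: γ = 1/√(1 − 0.4173²) = 1/√0.8259 = 1.100; τ_2 = 8.965/1.100 = 8.147 years.
Total proper time: τ_1 + 8.147 = 34.67, so τ_1 = 34.67 − 8.147 = 26.52 years.
γ_1 = 34.26/26.52 = 1.292; β = √(1 − 1/γ²) = √0.4007.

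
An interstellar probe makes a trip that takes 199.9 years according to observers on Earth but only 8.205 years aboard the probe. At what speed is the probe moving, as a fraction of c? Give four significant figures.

The proper time is measured aboard the probe (both events occur at the probe's location); Δt is measured on Earth. γ = Δt/τ = 199.9/8.205 = 24.36.
β = √(1 − 1/γ²) = √(1 − 0.001685) = √0.9983

β = 0.9992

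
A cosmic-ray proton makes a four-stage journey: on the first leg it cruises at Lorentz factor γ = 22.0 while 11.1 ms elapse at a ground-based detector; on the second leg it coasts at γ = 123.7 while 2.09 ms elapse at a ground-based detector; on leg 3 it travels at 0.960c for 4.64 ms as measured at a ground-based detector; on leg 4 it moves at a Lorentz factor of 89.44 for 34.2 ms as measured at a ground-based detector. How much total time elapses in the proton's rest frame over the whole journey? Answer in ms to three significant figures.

τ = 2.20 ms

Leg 1: γ = 22.0; τ_1 = 11.1/22.00 = 0.5045 ms.
Leg 2: γ = 123.7; τ_2 = 2.09/123.7 = 0.01690 ms.
Leg 3: γ = 1/√(1 − 0.960²) = 25/7 ≈ 3.571; τ_3 = 4.64/3.571 = 1.299 ms.
Leg 4: γ = 89.44; τ_4 = 34.2/89.44 = 0.3824 ms.
Total: 0.5045 + 0.01690 + 1.299 + 0.3824 ms.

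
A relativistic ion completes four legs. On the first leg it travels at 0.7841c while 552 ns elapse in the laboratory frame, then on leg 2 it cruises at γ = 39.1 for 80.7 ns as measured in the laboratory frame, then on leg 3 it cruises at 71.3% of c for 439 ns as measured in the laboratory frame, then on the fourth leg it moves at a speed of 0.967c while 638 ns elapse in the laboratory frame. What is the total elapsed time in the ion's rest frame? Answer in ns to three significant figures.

τ = 815 ns

Leg 1: γ = 1/√(1 − 0.7841²) = 1/√0.3852 = 1.611; τ_1 = 552/1.611 = 342.6 ns.
Leg 2: γ = 39.1; τ_2 = 80.7/39.10 = 2.064 ns.
Leg 3: β = 0.713; γ = 1/√(1 − 0.713²) = 1/√0.4916 = 1.426; τ_3 = 439/1.426 = 307.8 ns.
Leg 4: γ = 1/√(1 − 0.967²) = 1/√0.06491 = 3.925; τ_4 = 638/3.925 = 162.5 ns.
Total: 342.6 + 2.064 + 307.8 + 162.5 ns.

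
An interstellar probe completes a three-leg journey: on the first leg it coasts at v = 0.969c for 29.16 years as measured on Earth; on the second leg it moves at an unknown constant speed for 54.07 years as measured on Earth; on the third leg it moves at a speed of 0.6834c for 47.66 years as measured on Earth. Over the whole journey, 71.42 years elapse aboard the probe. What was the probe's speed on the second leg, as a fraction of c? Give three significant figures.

β = 0.839

Leg 1: γ = 1/√(1 − 0.969²) = 1/√0.06104 = 4.048; τ_1 = 29.16/4.048 = 7.204 years.
Leg 2: speed unknown; τ_2 = 54.07/γ_2.
Leg 3: γ = 1/√(1 − 0.6834²) = 1/√0.5330 = 1.370; τ_3 = 47.66/1.370 = 34.79 years.
Total proper time: 7.204 + τ_2 + 34.79 = 71.42, so τ_2 = 71.42 − 42.00 = 29.42 years.
γ_2 = 54.07/29.42 = 1.838; β = √(1 − 1/γ²) = √0.7039.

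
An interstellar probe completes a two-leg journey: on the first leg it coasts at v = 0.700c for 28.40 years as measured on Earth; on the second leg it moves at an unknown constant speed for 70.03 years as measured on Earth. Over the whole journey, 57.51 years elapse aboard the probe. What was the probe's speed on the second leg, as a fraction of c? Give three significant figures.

β = 0.847

Leg 1: γ = 1/√(1 − 0.700²) = 1/√0.5100 = 1.400; τ_1 = 28.40/1.400 = 20.28 years.
Leg 2: speed unknown; τ_2 = 70.03/γ_2.
Total proper time: 20.28 + τ_2 = 57.51, so τ_2 = 57.51 − 20.28 = 37.23 years.
γ_2 = 70.03/37.23 = 1.881; β = √(1 − 1/γ²) = √0.7174.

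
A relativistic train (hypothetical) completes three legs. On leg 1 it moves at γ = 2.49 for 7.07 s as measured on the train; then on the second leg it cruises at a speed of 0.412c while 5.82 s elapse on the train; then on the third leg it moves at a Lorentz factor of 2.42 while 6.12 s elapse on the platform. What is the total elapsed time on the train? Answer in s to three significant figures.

Leg 1: 7.07 s is already measured on the train.
Leg 2: 5.82 s is already measured on the train.
Leg 3: γ = 2.42; τ_3 = 6.12/2.420 = 2.529 s.
Total: 7.070 + 5.820 + 2.529 s.

τ = 15.4 s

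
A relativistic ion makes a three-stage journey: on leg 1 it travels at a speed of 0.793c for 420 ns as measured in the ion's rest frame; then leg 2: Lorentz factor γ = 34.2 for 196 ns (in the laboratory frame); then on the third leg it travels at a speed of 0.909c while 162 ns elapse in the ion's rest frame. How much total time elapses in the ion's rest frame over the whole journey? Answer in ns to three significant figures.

τ = 588 ns

Leg 1: 420 ns is already measured in the ion's rest frame.
Leg 2: γ = 34.2; τ_2 = 196/34.20 = 5.731 ns.
Leg 3: 162 ns is already measured in the ion's rest frame.
Total: 420.0 + 5.731 + 162.0 ns.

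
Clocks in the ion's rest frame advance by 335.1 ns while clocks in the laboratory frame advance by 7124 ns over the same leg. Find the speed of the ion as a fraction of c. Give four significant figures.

The proper time is measured in the ion's rest frame (both events occur at the ion's location); Δt is measured in the laboratory frame. γ = Δt/τ = 7124/335.1 = 21.26.
β = √(1 − 1/γ²) = √(1 − 0.002213) = √0.9978

v = 0.9989c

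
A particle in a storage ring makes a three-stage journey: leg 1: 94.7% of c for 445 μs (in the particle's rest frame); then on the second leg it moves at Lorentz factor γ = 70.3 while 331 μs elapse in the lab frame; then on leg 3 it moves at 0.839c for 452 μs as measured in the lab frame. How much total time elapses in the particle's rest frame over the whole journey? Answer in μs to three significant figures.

τ = 696 μs

Leg 1: 445 μs is already measured in the particle's rest frame.
Leg 2: γ = 70.3; τ_2 = 331/70.30 = 4.708 μs.
Leg 3: γ = 1/√(1 − 0.839²) = 1/√0.2961 = 1.838; τ_3 = 452/1.838 = 245.9 μs.
Total: 445.0 + 4.708 + 245.9 μs.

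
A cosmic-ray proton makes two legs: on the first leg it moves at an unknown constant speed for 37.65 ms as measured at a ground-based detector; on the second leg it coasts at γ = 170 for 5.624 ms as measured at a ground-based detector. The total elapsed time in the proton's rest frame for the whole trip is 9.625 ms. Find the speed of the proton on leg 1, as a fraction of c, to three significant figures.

Leg 1: speed unknown; τ_1 = 37.65/γ_1.
Leg 2: γ = 170; τ_2 = 5.624/170.0 = 0.03308 ms.
Total proper time: τ_1 + 0.03308 = 9.625, so τ_1 = 9.625 − 0.03308 = 9.592 ms.
γ_1 = 37.65/9.592 = 3.925; β = √(1 − 1/γ²) = √0.9351.

β = 0.967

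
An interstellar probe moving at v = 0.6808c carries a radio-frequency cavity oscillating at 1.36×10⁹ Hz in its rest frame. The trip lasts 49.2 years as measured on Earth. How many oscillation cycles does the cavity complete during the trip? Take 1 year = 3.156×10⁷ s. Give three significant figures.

γ = 1/√(1 − 0.6808²) = 1/√0.5365 = 1.365
The oscillator's own cycle count is N = f × τ where τ is the proper time aboard the probe. τ = Δt/γ = 49.2/1.365 = 36.04 years = 1.137×10⁹ s.
N = 1.36×10⁹ × 1.137×10⁹ = 1.547×10¹⁸.

N = 1.55×10¹⁸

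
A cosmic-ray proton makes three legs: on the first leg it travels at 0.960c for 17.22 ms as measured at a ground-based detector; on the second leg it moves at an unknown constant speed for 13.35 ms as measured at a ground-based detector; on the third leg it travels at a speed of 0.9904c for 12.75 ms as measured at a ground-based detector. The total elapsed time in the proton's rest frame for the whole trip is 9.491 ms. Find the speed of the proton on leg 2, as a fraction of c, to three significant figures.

β = 0.976

Leg 1: γ = 1/√(1 − 0.960²) = 25/7 ≈ 3.571; τ_1 = 17.22/3.571 = 4.822 ms.
Leg 2: speed unknown; τ_2 = 13.35/γ_2.
Leg 3: γ = 1/√(1 − 0.9904²) = 1/√0.01911 = 7.234; τ_3 = 12.75/7.234 = 1.762 ms.
Total proper time: 4.822 + τ_2 + 1.762 = 9.491, so τ_2 = 9.491 − 6.584 = 2.907 ms.
γ_2 = 13.35/2.907 = 4.592; β = √(1 − 1/γ²) = √0.9526.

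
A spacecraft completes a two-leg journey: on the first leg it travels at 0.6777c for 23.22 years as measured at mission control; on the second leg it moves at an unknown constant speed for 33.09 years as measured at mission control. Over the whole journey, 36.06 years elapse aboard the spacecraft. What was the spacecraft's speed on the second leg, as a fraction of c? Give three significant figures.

Leg 1: γ = 1/√(1 − 0.6777²) = 1/√0.5407 = 1.360; τ_1 = 23.22/1.360 = 17.07 years.
Leg 2: speed unknown; τ_2 = 33.09/γ_2.
Total proper time: 17.07 + τ_2 = 36.06, so τ_2 = 36.06 − 17.07 = 18.99 years.
γ_2 = 33.09/18.99 = 1.743; β = √(1 − 1/γ²) = √0.6708.

β = 0.819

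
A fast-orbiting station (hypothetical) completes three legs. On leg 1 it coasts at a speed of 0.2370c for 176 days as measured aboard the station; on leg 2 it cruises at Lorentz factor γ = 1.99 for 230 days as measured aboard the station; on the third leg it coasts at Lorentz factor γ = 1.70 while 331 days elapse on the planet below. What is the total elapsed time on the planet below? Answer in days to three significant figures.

Leg 1: γ = 1/√(1 − 0.2370²) = 1/√0.9438 = 1.029; Δt_1 = 1.029 × 176 = 181.2 days.
Leg 2: γ = 1.99; Δt_2 = 1.990 × 230 = 457.7 days.
Leg 3: 331 days is already measured on the planet below.
Total: 181.2 + 457.7 + 331.0 days.

Δt = 970 days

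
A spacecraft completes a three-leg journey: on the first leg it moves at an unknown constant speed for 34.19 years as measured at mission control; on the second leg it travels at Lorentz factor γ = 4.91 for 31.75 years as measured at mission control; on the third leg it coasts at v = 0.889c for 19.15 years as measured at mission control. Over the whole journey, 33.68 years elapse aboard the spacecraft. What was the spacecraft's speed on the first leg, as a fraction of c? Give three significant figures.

Leg 1: speed unknown; τ_1 = 34.19/γ_1.
Leg 2: γ = 4.91; τ_2 = 31.75/4.910 = 6.466 years.
Leg 3: γ = 1/√(1 − 0.889²) = 1/√0.2097 = 2.184; τ_3 = 19.15/2.184 = 8.769 years.
Total proper time: τ_1 + 6.466 + 8.769 = 33.68, so τ_1 = 33.68 − 15.24 = 18.44 years.
γ_1 = 34.19/18.44 = 1.854; β = √(1 − 1/γ²) = √0.7090.

β = 0.842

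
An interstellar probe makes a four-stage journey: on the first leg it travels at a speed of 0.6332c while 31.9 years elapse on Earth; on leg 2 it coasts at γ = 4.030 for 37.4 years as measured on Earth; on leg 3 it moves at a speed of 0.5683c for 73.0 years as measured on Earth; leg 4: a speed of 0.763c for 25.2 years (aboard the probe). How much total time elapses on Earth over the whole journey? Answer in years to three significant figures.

Leg 1: 31.9 years is already measured on Earth.
Leg 2: 37.4 years is already measured on Earth.
Leg 3: 73.0 years is already measured on Earth.
Leg 4: γ = 1/√(1 − 0.763²) = 1/√0.4178 = 1.547; Δt_4 = 1.547 × 25.2 = 38.99 years.
Total: 31.90 + 37.40 + 73.00 + 38.99 years.

Δt = 181 years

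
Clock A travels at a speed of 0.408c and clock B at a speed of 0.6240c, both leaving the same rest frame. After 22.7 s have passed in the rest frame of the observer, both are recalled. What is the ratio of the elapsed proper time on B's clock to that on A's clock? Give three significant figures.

A: γ = 1/√(1 − 0.408²) = 1/√0.8335 = 1.095. B: γ = 1/√(1 − 0.6240²) = 1/√0.6106 = 1.280.
τ_A/τ_B = γ_B/γ_A = 1.280/1.095 = 1.168, so τ_B/τ_A = 0.8559.

τ_B/τ_A = 0.856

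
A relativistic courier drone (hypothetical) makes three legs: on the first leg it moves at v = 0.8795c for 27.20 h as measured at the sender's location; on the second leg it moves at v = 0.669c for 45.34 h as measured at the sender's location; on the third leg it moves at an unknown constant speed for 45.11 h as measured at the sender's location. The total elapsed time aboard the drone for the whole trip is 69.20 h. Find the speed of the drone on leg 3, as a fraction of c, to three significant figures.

β = 0.866

Leg 1: γ = 1/√(1 − 0.8795²) = 1/√0.2265 = 2.101; τ_1 = 27.20/2.101 = 12.94 h.
Leg 2: γ = 1/√(1 − 0.669²) = 1/√0.5524 = 1.345; τ_2 = 45.34/1.345 = 33.70 h.
Leg 3: speed unknown; τ_3 = 45.11/γ_3.
Total proper time: 12.94 + 33.70 + τ_3 = 69.20, so τ_3 = 69.20 − 46.64 = 22.56 h.
γ_3 = 45.11/22.56 = 2.000; β = √(1 − 1/γ²) = √0.7500.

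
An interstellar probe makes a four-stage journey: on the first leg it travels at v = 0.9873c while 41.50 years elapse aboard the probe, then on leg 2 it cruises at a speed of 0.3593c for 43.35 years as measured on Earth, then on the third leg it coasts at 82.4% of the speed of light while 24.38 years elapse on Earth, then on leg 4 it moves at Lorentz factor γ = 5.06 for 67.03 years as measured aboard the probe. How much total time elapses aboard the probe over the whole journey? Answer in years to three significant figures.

τ = 163 years

Leg 1: 41.50 years is already measured aboard the probe.
Leg 2: γ = 1/√(1 − 0.3593²) = 1/√0.8709 = 1.072; τ_2 = 43.35/1.072 = 40.46 years.
Leg 3: β = 0.824; γ = 1/√(1 − 0.824²) = 1/√0.3210 = 1.765; τ_3 = 24.38/1.765 = 13.81 years.
Leg 4: 67.03 years is already measured aboard the probe.
Total: 41.50 + 40.46 + 13.81 + 67.03 years.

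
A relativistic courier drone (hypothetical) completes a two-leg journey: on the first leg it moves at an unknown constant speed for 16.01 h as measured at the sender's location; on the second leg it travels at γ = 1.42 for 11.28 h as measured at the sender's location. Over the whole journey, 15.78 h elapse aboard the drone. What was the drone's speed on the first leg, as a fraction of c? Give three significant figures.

Leg 1: speed unknown; τ_1 = 16.01/γ_1.
Leg 2: γ = 1.42; τ_2 = 11.28/1.420 = 7.944 h.
Total proper time: τ_1 + 7.944 = 15.78, so τ_1 = 15.78 − 7.944 = 7.836 h.
γ_1 = 16.01/7.836 = 2.043; β = √(1 − 1/γ²) = √0.7604.

β = 0.872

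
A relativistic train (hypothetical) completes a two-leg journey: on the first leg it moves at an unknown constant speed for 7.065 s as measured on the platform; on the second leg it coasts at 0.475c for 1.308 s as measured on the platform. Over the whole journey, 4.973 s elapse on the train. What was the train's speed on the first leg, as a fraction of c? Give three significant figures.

Leg 1: speed unknown; τ_1 = 7.065/γ_1.
Leg 2: γ = 1/√(1 − 0.475²) = 1/√0.7744 = 1.136; τ_2 = 1.308/1.136 = 1.151 s.
Total proper time: τ_1 + 1.151 = 4.973, so τ_1 = 4.973 − 1.151 = 3.822 s.
γ_1 = 7.065/3.822 = 1.849; β = √(1 − 1/γ²) = √0.7073.

β = 0.841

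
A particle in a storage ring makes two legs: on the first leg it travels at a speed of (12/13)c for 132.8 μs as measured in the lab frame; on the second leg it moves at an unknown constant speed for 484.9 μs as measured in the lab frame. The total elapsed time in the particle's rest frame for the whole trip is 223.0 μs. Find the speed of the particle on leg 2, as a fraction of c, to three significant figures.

Leg 1: γ = 1/√(1 − (12/13)²) = 13/5 = 2.600; τ_1 = 132.8/2.600 = 51.08 μs.
Leg 2: speed unknown; τ_2 = 484.9/γ_2.
Total proper time: 51.08 + τ_2 = 223.0, so τ_2 = 223.0 − 51.08 = 171.9 μs.
γ_2 = 484.9/171.9 = 2.820; β = √(1 − 1/γ²) = √0.8743.

β = 0.935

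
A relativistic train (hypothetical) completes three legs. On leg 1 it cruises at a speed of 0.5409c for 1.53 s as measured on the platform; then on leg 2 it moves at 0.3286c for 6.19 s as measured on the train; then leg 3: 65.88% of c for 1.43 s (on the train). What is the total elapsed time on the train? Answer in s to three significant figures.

Leg 1: γ = 1/√(1 − 0.5409²) = 1/√0.7074 = 1.189; τ_1 = 1.53/1.189 = 1.287 s.
Leg 2: 6.19 s is already measured on the train.
Leg 3: 1.43 s is already measured on the train.
Total: 1.287 + 6.190 + 1.430 s.

τ = 8.91 s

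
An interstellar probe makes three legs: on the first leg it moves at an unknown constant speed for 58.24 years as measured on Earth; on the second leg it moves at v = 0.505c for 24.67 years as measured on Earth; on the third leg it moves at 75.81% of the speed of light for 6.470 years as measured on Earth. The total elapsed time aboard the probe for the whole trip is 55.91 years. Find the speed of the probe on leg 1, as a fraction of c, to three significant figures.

Leg 1: speed unknown; τ_1 = 58.24/γ_1.
Leg 2: γ = 1/√(1 − 0.505²) = 1/√0.7450 = 1.159; τ_2 = 24.67/1.159 = 21.29 years.
Leg 3: β = 0.7581; γ = 1/√(1 − 0.7581²) = 1/√0.4253 = 1.533; τ_3 = 6.470/1.533 = 4.219 years.
Total proper time: τ_1 + 21.29 + 4.219 = 55.91, so τ_1 = 55.91 − 25.51 = 30.40 years.
γ_1 = 58.24/30.40 = 1.916; β = √(1 − 1/γ²) = √0.7276.

β = 0.853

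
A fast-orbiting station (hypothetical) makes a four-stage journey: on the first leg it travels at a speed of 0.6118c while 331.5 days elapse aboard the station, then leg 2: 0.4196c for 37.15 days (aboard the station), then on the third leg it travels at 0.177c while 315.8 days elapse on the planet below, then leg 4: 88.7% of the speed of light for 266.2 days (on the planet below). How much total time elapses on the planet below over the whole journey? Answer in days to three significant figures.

Δt = 1040 days

Leg 1: γ = 1/√(1 − 0.6118²) = 1/√0.6257 = 1.264; Δt_1 = 1.264 × 331.5 = 419.1 days.
Leg 2: γ = 1/√(1 − 0.4196²) = 1/√0.8239 = 1.102; Δt_2 = 1.102 × 37.15 = 40.93 days.
Leg 3: 315.8 days is already measured on the planet below.
Leg 4: 266.2 days is already measured on the planet below.
Total: 419.1 + 40.93 + 315.8 + 266.2 days.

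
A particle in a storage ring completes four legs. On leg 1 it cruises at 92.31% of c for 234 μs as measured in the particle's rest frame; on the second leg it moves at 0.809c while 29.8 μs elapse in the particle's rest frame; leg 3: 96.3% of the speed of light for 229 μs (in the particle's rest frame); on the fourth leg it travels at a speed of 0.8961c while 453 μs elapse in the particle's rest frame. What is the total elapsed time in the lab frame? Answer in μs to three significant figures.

Leg 1: β = 0.9231; γ = 1/√(1 − 0.9231²) = 1/√0.1479 = 2.600; Δt_1 = 2.600 × 234 = 608.5 μs.
Leg 2: γ = 1/√(1 − 0.809²) = 1/√0.3455 = 1.701; Δt_2 = 1.701 × 29.8 = 50.70 μs.
Leg 3: β = 0.963; γ = 1/√(1 − 0.963²) = 1/√0.07263 = 3.711; Δt_3 = 3.711 × 229 = 849.7 μs.
Leg 4: γ = 1/√(1 − 0.8961²) = 1/√0.1970 = 2.253; Δt_4 = 2.253 × 453 = 1021 μs.
Total: 608.5 + 50.70 + 849.7 + 1021 μs.

Δt = 2530 μs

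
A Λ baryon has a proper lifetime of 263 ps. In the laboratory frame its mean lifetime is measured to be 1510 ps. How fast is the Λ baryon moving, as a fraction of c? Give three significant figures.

γ = Δt/τ₀ = 1510/263 = 5.741
β = √(1 − 1/γ²) = √(1 − 0.03034) = √0.9697

v = 0.985c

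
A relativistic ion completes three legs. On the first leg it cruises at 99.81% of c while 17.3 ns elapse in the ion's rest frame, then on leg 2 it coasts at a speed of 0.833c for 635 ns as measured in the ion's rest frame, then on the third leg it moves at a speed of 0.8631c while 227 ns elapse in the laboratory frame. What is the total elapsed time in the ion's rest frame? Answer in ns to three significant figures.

τ = 767 ns

Leg 1: 17.3 ns is already measured in the ion's rest frame.
Leg 2: 635 ns is already measured in the ion's rest frame.
Leg 3: γ = 1/√(1 − 0.8631²) = 1/√0.2551 = 1.980; τ_3 = 227/1.980 = 114.6 ns.
Total: 17.30 + 635.0 + 114.6 ns.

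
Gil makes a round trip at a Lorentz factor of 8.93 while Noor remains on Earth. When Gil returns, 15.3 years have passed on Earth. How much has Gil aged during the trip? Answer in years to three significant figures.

τ = 1.71 years

γ = 8.93
Gil's clock measures proper time along the trip: τ = Δt/γ = 15.3/8.930 years.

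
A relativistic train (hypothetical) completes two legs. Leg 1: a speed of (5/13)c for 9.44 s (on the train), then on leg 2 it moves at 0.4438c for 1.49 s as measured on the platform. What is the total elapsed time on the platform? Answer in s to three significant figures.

Δt = 11.7 s

Leg 1: γ = 1/√(1 − (5/13)²) = 13/12 ≈ 1.083; Δt_1 = 1.083 × 9.44 = 10.23 s.
Leg 2: 1.49 s is already measured on the platform.
Total: 10.23 + 1.490 s.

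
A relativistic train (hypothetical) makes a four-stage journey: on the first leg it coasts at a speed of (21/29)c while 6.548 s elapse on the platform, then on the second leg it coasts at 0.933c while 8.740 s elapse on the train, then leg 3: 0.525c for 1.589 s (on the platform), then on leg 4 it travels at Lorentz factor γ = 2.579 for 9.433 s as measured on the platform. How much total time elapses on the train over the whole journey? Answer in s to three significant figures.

τ = 18.3 s

Leg 1: γ = 1/√(1 − (21/29)²) = 29/20 = 1.450; τ_1 = 6.548/1.450 = 4.516 s.
Leg 2: 8.740 s is already measured on the train.
Leg 3: γ = 1/√(1 − 0.525²) = 1/√0.7244 = 1.175; τ_3 = 1.589/1.175 = 1.352 s.
Leg 4: γ = 2.579; τ_4 = 9.433/2.579 = 3.658 s.
Total: 4.516 + 8.740 + 1.352 + 3.658 s.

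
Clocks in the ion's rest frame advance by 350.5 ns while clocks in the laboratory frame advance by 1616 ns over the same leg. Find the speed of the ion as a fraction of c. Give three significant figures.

The proper time is measured in the ion's rest frame (both events occur at the ion's location); Δt is measured in the laboratory frame. γ = Δt/τ = 1616/350.5 = 4.611.
β = √(1 − 1/γ²) = √(1 − 0.04704) = √0.9530

v = 0.976c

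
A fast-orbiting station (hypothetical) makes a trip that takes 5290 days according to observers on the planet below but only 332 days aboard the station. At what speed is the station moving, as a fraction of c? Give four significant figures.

The proper time is measured aboard the station (both events occur at the station's location); Δt is measured on the planet below. γ = Δt/τ = 5290/332 = 15.93.
β = √(1 − 1/γ²) = √(1 − 0.003939) = √0.9961

v = 0.9980c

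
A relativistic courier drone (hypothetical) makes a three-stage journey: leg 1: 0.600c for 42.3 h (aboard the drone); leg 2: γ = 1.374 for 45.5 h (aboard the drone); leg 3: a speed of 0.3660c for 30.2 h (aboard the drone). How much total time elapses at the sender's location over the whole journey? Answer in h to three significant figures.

Δt = 148 h

Leg 1: γ = 1/√(1 − 0.600²) = 5/4 = 1.250; Δt_1 = 1.250 × 42.3 = 52.88 h.
Leg 2: γ = 1.374; Δt_2 = 1.374 × 45.5 = 62.52 h.
Leg 3: γ = 1/√(1 − 0.3660²) = 1/√0.8660 = 1.075; Δt_3 = 1.075 × 30.2 = 32.45 h.
Total: 52.88 + 62.52 + 32.45 h.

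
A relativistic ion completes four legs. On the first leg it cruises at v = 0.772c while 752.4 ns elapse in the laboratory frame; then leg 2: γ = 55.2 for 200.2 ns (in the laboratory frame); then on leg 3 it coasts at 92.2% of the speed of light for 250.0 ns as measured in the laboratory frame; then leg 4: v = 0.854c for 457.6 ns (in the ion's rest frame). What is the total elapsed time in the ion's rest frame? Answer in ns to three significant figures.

Leg 1: γ = 1/√(1 − 0.772²) = 1/√0.4040 = 1.573; τ_1 = 752.4/1.573 = 478.2 ns.
Leg 2: γ = 55.2; τ_2 = 200.2/55.20 = 3.627 ns.
Leg 3: β = 0.922; γ = 1/√(1 − 0.922²) = 1/√0.1499 = 2.583; τ_3 = 250.0/2.583 = 96.80 ns.
Leg 4: 457.6 ns is already measured in the ion's rest frame.
Total: 478.2 + 3.627 + 96.80 + 457.6 ns.

τ = 1040 ns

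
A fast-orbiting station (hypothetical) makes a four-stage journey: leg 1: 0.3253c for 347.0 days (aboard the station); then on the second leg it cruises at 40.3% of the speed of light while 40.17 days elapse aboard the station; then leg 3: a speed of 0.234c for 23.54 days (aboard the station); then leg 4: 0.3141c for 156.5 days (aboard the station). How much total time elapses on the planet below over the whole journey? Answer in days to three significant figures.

Δt = 600 days

Leg 1: γ = 1/√(1 − 0.3253²) = 1/√0.8942 = 1.058; Δt_1 = 1.058 × 347.0 = 367.0 days.
Leg 2: β = 0.403; γ = 1/√(1 − 0.403²) = 1/√0.8376 = 1.093; Δt_2 = 1.093 × 40.17 = 43.89 days.
Leg 3: γ = 1/√(1 − 0.234²) = 1/√0.9452 = 1.029; Δt_3 = 1.029 × 23.54 = 24.21 days.
Leg 4: γ = 1/√(1 − 0.3141²) = 1/√0.9013 = 1.053; Δt_4 = 1.053 × 156.5 = 164.8 days.
Total: 367.0 + 43.89 + 24.21 + 164.8 days.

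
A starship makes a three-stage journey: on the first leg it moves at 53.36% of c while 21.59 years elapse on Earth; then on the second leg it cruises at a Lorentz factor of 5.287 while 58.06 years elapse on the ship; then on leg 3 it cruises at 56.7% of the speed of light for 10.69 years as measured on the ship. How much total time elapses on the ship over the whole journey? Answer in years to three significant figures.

Leg 1: β = 0.5336; γ = 1/√(1 − 0.5336²) = 1/√0.7153 = 1.182; τ_1 = 21.59/1.182 = 18.26 years.
Leg 2: 58.06 years is already measured on the ship.
Leg 3: 10.69 years is already measured on the ship.
Total: 18.26 + 58.06 + 10.69 years.

τ = 87.0 years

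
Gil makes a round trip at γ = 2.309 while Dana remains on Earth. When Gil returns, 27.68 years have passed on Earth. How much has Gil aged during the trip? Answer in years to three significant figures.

γ = 2.309
Gil's clock measures proper time along the trip: τ = Δt/γ = 27.68/2.309 years.

τ = 12.0 years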